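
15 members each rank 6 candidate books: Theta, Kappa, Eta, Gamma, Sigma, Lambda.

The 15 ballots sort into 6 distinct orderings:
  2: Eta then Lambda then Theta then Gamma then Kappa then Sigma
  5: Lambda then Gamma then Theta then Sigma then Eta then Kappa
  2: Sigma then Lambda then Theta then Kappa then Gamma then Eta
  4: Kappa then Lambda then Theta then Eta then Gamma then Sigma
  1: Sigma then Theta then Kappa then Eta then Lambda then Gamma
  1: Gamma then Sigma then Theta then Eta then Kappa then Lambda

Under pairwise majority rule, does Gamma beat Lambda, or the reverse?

Lambda

Ballots ranking Gamma above Lambda: 1.
Ballots ranking Lambda above Gamma: 15 − 1 = 14.
Lambda wins the head-to-head 14–1.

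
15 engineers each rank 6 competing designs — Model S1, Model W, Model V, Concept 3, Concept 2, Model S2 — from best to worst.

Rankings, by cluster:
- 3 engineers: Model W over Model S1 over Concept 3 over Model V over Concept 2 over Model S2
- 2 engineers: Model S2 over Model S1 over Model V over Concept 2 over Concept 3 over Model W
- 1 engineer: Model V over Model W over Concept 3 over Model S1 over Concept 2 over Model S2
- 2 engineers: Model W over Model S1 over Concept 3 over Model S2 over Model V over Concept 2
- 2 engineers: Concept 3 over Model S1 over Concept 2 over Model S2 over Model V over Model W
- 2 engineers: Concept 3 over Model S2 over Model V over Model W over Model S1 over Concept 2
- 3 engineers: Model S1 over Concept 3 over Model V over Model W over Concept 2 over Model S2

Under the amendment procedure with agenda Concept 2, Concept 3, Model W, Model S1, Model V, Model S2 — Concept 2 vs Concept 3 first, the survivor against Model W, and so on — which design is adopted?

Model S1

Round 1: Concept 2 vs Concept 3 — 2–13, Concept 3 advances.
Round 2: Concept 3 vs Model W — 9–6, Concept 3 advances.
Round 3: Concept 3 vs Model S1 — 5–10, Model S1 advances.
Round 4: Model S1 vs Model V — 12–3, Model S1 advances.
Round 5: Model S1 vs Model S2 — 11–4, Model S1 advances.
Model S1 survives the agenda.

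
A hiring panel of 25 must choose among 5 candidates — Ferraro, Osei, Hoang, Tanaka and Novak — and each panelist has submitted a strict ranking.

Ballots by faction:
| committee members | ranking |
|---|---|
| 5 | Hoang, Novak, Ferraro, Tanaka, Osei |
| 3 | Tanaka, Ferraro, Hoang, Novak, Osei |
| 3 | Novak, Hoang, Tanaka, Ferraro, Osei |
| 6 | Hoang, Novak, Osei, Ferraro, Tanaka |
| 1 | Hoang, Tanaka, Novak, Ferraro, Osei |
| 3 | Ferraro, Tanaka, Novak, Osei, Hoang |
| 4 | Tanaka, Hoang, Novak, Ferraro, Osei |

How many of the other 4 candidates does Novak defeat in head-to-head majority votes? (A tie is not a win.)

Novak against each rival (25 committee members):
Novak vs Ferraro: 5+3+6+1+4 = 19 for Novak, 6 for Ferraro — Novak by 19–6.
Novak vs Osei: Novak wins 25–0.
Novak vs Hoang: Hoang wins 19–6.
Novak vs Tanaka: 5+3+6 = 14 for Novak, 11 for Tanaka — Novak by 14–11.
Novak beats Ferraro, Osei, Tanaka; loses to Hoang — 3 pairwise wins.

3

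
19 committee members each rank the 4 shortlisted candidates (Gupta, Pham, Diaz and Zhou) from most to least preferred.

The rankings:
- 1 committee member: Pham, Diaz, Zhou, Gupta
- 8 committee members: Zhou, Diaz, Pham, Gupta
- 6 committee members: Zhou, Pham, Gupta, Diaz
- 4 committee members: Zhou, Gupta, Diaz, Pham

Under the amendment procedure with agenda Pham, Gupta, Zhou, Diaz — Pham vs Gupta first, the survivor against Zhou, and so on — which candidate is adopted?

Zhou

Round 1: Pham vs Gupta — 15–4, Pham advances.
Round 2: Pham vs Zhou — 1–18, Zhou advances.
Round 3: Zhou vs Diaz — 18–1, Zhou advances.
Zhou survives the agenda.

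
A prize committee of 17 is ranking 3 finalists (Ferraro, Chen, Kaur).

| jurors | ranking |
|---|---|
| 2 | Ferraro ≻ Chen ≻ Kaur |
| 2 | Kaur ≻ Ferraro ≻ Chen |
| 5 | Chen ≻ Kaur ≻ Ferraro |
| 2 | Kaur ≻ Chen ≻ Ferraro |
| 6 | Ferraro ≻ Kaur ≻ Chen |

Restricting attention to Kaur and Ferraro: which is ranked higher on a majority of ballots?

Ballots ranking Kaur above Ferraro: 2 + 5 + 2 = 9.
Ballots ranking Ferraro above Kaur: 17 − 9 = 8.
Kaur wins the head-to-head 9–8.

Kaur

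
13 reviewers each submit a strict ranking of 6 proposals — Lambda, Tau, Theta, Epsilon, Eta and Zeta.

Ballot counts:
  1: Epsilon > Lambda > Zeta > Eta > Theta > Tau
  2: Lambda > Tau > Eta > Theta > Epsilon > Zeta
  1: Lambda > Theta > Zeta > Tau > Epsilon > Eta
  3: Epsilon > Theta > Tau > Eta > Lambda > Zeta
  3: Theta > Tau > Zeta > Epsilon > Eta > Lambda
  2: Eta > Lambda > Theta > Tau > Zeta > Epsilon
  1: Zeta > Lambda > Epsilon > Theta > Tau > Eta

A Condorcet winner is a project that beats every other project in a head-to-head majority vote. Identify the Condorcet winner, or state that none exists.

Pairwise majorities:
Lambda vs Tau: Lambda, 7–6.
Lambda–Theta: Lambda 7–6.
Lambda–Epsilon: Epsilon 7–6.
Lambda–Eta: Eta 8–5.
Lambda–Zeta: Lambda 9–4.
Tau vs Theta: Theta, 11–2.
Tau–Epsilon: Tau 8–5.
Tau–Eta: Tau 10–3.
Tau–Zeta: Tau 10–3.
Theta–Epsilon: Theta 8–5.
Theta–Eta: Theta 8–5.
Theta–Zeta: Theta 11–2.
Epsilon vs Eta: Epsilon, 9–4.
Epsilon–Zeta: Zeta 7–6.
Eta vs Zeta: Eta wins 7–6.
Every project loses at least once (Lambda loses to Epsilon; Tau loses to Lambda; Theta loses to Lambda; Epsilon loses to Tau; Eta loses to Tau; Zeta loses to Lambda). The majority relation contains the cycle Lambda > Tau > Epsilon > Lambda, so there is no Condorcet winner.

none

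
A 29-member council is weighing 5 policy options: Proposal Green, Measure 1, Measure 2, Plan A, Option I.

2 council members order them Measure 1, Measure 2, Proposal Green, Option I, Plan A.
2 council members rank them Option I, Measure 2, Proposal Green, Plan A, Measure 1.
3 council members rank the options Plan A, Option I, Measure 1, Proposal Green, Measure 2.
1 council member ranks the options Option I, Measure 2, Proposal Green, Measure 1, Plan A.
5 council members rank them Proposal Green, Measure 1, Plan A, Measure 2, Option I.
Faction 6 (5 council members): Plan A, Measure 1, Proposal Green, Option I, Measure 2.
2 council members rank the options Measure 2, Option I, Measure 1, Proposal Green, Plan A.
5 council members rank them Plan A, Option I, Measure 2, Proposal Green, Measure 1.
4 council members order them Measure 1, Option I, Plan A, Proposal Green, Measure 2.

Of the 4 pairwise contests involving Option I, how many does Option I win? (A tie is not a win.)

Option I against each rival (29 council members):
Option I vs Proposal Green: Option I is ranked higher on 2+3+1+2+5+4 = 17 ballots, Proposal Green on 12. Option I wins 17–12.
Option I vs Measure 1: 2+3+1+2+5 = 13 for Option I, 16 for Measure 1 — Measure 1 by 16–13.
Option I vs Measure 2: 2+3+1+5+5+4 = 20 for Option I, 9 for Measure 2 — Option I by 20–9.
Option I–Plan A: Plan A 18–11.
Option I beats Proposal Green, Measure 2; loses to Measure 1, Plan A — 2 pairwise wins.

2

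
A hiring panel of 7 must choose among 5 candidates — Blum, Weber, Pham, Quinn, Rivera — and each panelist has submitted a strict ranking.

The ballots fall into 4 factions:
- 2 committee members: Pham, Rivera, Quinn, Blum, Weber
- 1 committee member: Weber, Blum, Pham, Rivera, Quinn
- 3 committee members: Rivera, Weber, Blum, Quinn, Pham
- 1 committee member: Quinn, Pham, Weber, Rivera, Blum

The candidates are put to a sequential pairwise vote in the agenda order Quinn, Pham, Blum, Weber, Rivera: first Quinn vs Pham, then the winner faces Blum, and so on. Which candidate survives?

Rivera

Round 1: Quinn vs Pham — 4–3, Quinn advances.
Round 2: Quinn vs Blum — 3–4, Blum advances.
Round 3: Blum vs Weber — 2–5, Weber advances.
Round 4: Weber vs Rivera — 2–5, Rivera advances.
The agenda winner is Rivera.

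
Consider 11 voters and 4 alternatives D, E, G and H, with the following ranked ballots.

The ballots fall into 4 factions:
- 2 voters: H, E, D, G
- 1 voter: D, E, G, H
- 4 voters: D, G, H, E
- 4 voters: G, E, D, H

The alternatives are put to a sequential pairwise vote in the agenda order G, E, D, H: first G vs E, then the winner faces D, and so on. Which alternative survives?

D

Round 1: G vs E — 8–3, G advances.
Round 2: G vs D — 4–7, D advances.
Round 3: D vs H — 9–2, D advances.
The agenda winner is D.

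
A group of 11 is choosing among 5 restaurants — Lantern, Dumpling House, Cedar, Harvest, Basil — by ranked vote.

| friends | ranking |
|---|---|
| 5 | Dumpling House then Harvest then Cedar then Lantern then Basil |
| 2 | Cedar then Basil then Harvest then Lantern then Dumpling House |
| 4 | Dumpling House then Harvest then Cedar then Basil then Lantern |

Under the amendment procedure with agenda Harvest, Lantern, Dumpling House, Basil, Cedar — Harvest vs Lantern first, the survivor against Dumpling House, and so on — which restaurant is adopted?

Dumpling House

Round 1: Harvest vs Lantern — 11–0, Harvest advances.
Round 2: Harvest vs Dumpling House — 2–9, Dumpling House advances.
Round 3: Dumpling House vs Basil — 9–2, Dumpling House advances.
Round 4: Dumpling House vs Cedar — 9–2, Dumpling House advances.
The agenda winner is Dumpling House.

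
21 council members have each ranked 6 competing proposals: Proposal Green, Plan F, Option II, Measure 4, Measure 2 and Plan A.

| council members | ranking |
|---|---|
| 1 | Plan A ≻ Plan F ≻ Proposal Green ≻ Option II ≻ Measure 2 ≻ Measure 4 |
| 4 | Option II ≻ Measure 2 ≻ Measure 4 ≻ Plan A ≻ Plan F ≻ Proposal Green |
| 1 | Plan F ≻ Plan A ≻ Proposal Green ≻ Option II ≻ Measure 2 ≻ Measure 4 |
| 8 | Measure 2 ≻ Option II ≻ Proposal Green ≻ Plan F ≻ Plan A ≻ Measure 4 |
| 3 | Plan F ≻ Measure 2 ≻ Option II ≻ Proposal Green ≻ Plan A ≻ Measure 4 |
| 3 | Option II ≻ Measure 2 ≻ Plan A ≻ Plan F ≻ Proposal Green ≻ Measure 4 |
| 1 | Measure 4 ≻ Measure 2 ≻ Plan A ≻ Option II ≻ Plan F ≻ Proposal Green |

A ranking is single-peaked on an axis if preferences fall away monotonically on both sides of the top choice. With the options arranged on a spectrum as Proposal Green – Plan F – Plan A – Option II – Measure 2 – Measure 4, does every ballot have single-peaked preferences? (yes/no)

no

Axis positions: Proposal Green=1, Plan F=2, Plan A=3, Option II=4, Measure 2=5, Measure 4=6.
Group 1 (peak Plan A at position 3): ranking walks positions 3-2-1-4-5-6, expanding outward from the peak — single-peaked.
Group 2 (peak Option II at position 4): ranking walks positions 4-5-6-3-2-1, expanding outward from the peak — single-peaked.
Group 3 (peak Plan F at position 2): ranking walks positions 2-3-1-4-5-6, expanding outward from the peak — single-peaked.
Group 4: ranking walks positions 5-4-1-2-3-6; Proposal Green is ranked above Plan A even though Plan A lies between Proposal Green and the peak Measure 2 on the axis — preferences dip and rise again. Not single-peaked.
Group 5: ranking walks positions 2-5-4-1-3-6; Measure 2 is ranked above Plan A even though Plan A lies between Measure 2 and the peak Plan F on the axis — preferences dip and rise again. Not single-peaked.
Group 6 (peak Option II at position 4): ranking walks positions 4-5-3-2-1-6, expanding outward from the peak — single-peaked.
Group 7: ranking walks positions 6-5-3-4-2-1; Plan A is ranked above Option II even though Option II lies between Plan A and the peak Measure 4 on the axis — preferences dip and rise again. Not single-peaked.
Group 4 violates single-peakedness, so the profile is not single-peaked on this axis.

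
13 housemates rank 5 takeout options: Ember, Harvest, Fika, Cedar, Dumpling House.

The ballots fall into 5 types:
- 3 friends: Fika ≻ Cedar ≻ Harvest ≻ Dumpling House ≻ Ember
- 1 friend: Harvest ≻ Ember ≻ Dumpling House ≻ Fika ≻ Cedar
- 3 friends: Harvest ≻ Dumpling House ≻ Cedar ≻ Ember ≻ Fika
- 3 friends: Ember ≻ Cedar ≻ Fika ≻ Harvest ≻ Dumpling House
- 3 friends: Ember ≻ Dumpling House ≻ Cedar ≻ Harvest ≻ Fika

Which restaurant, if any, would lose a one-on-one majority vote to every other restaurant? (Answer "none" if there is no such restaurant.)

Fika

Head-to-head results (13 friends):
Ember vs Harvest: Harvest, 7–6.
Ember–Fika: Ember 10–3.
Ember–Cedar: Ember 7–6.
Ember vs Dumpling House: Ember wins 7–6.
Harvest vs Fika: Harvest is ranked higher on 1+3+3 = 7 ballots, Fika on 6. Harvest wins 7–6.
Harvest vs Cedar: Cedar, 9–4.
Harvest vs Dumpling House: 10 to 3, Harvest.
Fika vs Cedar: Cedar, 9–4.
Fika vs Dumpling House: Dumpling House wins 7–6.
Cedar vs Dumpling House: Dumpling House, 7–6.
Fika is beaten in every head-to-head and is the Condorcet loser.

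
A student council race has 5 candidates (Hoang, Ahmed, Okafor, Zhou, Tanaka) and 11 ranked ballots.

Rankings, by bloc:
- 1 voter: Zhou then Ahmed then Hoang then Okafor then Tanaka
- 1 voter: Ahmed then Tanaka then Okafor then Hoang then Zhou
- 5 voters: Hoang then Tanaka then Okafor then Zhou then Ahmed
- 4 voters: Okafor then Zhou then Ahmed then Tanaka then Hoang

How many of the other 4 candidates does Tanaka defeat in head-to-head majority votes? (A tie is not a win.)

2

Tanaka against each rival (11 voters):
Tanaka–Hoang: Hoang 6–5.
Tanaka vs Ahmed: 5 to 6, Ahmed.
Tanaka vs Okafor: Tanaka, 6–5.
Tanaka vs Zhou: Tanaka, 6–5.
Tanaka beats Okafor, Zhou; loses to Hoang, Ahmed — 2 pairwise wins.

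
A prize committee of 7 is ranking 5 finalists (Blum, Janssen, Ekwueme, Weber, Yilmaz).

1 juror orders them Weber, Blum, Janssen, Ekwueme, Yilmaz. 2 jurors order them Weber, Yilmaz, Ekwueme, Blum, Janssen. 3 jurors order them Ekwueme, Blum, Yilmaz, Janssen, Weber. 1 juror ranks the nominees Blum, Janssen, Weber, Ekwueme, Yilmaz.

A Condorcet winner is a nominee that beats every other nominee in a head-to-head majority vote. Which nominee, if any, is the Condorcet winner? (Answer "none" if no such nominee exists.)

none

Pairwise majorities:
Blum vs Janssen: 7 to 0, Blum.
Blum–Ekwueme: Ekwueme 5–2.
Blum vs Weber: Blum preferred on 3+1 = 4 ballots; Blum wins 4–3.
Blum vs Yilmaz: Blum is ranked higher on 1+3+1 = 5 ballots, Yilmaz on 2. Blum wins 5–2.
Janssen vs Ekwueme: Ekwueme wins 5–2.
Janssen vs Weber: Janssen, 4–3.
Janssen vs Yilmaz: 1+1 = 2 for Janssen, 5 for Yilmaz — Yilmaz by 5–2.
Ekwueme vs Weber: Ekwueme preferred on 3 ballots; Weber wins 4–3.
Ekwueme–Yilmaz: Ekwueme 5–2.
Weber vs Yilmaz: Weber, 4–3.
Every nominee loses at least once (Blum loses to Ekwueme; Janssen loses to Blum; Ekwueme loses to Weber; Weber loses to Blum; Yilmaz loses to Blum). The majority relation contains the cycle Blum beats Weber beats Ekwueme beats Blum, so there is no Condorcet winner.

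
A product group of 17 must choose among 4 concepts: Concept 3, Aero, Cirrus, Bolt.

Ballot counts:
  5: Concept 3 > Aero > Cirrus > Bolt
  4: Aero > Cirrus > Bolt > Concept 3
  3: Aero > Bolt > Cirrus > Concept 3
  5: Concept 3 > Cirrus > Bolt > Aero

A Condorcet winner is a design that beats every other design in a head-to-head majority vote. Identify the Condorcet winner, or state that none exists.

Pairwise majorities:
Concept 3 vs Aero: Concept 3 is ranked higher on 5+5 = 10 ballots, Aero on 7. Concept 3 wins 10–7.
Concept 3 vs Cirrus: 10 to 7, Concept 3.
Concept 3 vs Bolt: 5+5 = 10 for Concept 3, 7 for Bolt — Concept 3 by 10–7.
Aero vs Cirrus: Aero is ranked higher on 5+4+3 = 12 ballots, Cirrus on 5. Aero wins 12–5.
Aero vs Bolt: Aero preferred on 5+4+3 = 12 ballots; Aero wins 12–5.
Cirrus vs Bolt: Cirrus is ranked higher on 5+4+5 = 14 ballots, Bolt on 3. Cirrus wins 14–3.
Concept 3 defeats every rival head-to-head and is the Condorcet winner.

Concept 3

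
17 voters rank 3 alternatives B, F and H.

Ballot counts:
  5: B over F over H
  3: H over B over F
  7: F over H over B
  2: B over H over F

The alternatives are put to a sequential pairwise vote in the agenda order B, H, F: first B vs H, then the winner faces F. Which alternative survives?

Round 1: B vs H — 7–10, H advances.
Round 2: H vs F — 5–12, F advances.
The agenda winner is F.

F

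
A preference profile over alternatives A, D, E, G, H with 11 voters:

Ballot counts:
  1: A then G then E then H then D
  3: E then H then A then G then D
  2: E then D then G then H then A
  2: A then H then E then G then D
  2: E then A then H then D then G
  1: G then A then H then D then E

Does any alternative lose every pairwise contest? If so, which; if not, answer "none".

D

Head-to-head results (11 voters):
A vs D: A wins 9–2.
A vs E: A is ranked higher on 1+2+1 = 4 ballots, E on 7. E wins 7–4.
A vs G: A wins 8–3.
A vs H: A is ranked higher on 1+2+2+1 = 6 ballots, H on 5. A wins 6–5.
D vs E: 1 to 10, E.
D vs G: 4 to 7, G.
D vs H: 2 to 9, H.
E vs G: E preferred on 3+2+2+2 = 9 ballots; E wins 9–2.
E vs H: 1+3+2+2 = 8 for E, 3 for H — E by 8–3.
G vs H: H wins 7–4.
D loses to every other alternative — it is the Condorcet loser.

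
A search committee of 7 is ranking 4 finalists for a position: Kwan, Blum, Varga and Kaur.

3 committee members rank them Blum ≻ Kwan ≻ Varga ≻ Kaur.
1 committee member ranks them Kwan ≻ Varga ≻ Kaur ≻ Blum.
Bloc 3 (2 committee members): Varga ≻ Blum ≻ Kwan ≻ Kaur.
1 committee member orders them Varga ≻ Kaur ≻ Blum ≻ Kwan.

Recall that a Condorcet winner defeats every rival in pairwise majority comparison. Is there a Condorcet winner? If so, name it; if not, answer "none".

none

Check each pair by majority over 7 ballots:
Kwan vs Blum: Blum, 6–1.
Kwan vs Varga: Kwan wins 4–3.
Kwan vs Kaur: Kwan wins 6–1.
Blum vs Varga: Varga, 4–3.
Blum vs Kaur: Blum, 5–2.
Varga vs Kaur: Varga, 7–0.
Each candidate drops at least one matchup (Kwan loses to Blum; Blum loses to Varga; Varga loses to Kwan; Kaur loses to Kwan); the cycle Kwan → Varga → Blum → Kwan rules out a Condorcet winner.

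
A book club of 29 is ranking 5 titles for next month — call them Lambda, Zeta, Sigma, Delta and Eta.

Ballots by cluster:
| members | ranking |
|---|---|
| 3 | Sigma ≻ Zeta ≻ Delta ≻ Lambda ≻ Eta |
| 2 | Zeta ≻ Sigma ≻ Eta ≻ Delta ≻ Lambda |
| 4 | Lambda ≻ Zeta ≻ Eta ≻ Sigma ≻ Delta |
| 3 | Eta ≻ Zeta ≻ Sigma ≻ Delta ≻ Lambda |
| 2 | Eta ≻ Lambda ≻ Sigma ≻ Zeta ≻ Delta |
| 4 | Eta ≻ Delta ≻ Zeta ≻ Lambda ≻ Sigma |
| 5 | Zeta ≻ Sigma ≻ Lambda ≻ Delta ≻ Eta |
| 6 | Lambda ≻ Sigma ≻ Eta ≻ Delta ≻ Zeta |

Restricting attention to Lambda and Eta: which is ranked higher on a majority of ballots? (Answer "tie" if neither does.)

Lambda

Ballots ranking Lambda above Eta: 3 + 4 + 5 + 6 = 18.
Ballots ranking Eta above Lambda: 29 − 18 = 11.
Lambda wins the head-to-head 18–11.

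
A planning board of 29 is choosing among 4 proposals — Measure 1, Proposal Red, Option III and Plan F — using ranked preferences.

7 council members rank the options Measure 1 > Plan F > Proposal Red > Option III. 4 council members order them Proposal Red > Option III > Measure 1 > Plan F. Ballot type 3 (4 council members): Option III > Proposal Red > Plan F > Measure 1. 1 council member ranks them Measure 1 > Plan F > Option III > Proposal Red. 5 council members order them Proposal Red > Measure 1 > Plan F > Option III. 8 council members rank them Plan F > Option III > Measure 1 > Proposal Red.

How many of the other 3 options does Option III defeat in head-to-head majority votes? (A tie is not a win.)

Option III against each rival (29 council members):
Option III–Measure 1: Option III 16–13.
Option III vs Proposal Red: 4+1+8 = 13 for Option III, 16 for Proposal Red — Proposal Red by 16–13.
Option III vs Plan F: 8 to 21, Plan F.
Option III beats Measure 1; loses to Proposal Red, Plan F — 1 pairwise win.

1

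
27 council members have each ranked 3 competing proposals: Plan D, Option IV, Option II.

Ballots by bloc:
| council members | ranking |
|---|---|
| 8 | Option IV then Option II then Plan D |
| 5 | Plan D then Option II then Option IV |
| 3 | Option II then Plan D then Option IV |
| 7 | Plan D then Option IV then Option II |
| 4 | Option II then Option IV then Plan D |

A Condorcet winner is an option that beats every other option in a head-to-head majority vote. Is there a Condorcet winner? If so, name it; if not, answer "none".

none

Check each pair by majority over 27 ballots:
Plan D–Option IV: Plan D 15–12.
Plan D vs Option II: Option II wins 15–12.
Option IV–Option II: Option IV 15–12.
No option is unbeaten: Plan D loses to Option II; Option IV loses to Plan D; Option II loses to Option IV. In particular Plan D → Option IV → Option II → Plan D is a majority cycle — no Condorcet winner exists.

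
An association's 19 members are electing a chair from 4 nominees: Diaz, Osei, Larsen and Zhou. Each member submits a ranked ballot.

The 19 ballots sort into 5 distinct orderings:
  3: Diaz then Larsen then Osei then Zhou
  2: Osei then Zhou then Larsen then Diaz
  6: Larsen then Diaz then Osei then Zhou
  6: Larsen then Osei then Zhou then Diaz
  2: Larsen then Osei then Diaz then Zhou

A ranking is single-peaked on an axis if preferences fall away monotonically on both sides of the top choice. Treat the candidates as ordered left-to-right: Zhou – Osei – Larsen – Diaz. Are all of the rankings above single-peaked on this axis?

Axis positions: Zhou=1, Osei=2, Larsen=3, Diaz=4.
Cluster 1 (peak Diaz at position 4): ranking walks positions 4-3-2-1, expanding outward from the peak — single-peaked.
Cluster 2 (peak Osei at position 2): ranking walks positions 2-1-3-4, expanding outward from the peak — single-peaked.
Cluster 3 (peak Larsen at position 3): ranking walks positions 3-4-2-1, expanding outward from the peak — single-peaked.
Cluster 4 (peak Larsen at position 3): ranking walks positions 3-2-1-4, expanding outward from the peak — single-peaked.
Cluster 5 (peak Larsen at position 3): ranking walks positions 3-2-4-1, expanding outward from the peak — single-peaked.
Every ranking is single-peaked on this axis.

yes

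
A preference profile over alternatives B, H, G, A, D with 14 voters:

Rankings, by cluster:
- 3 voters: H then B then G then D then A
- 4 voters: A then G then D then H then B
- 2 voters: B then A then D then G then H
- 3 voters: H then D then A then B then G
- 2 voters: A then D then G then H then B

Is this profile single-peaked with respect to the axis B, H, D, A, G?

Axis positions: B=1, H=2, D=3, A=4, G=5.
Cluster 1: ranking walks positions 2-1-5-3-4; G is ranked above D even though D lies between G and the peak H on the axis — preferences dip and rise again. Not single-peaked.
Cluster 2 (peak A at position 4): ranking walks positions 4-5-3-2-1, expanding outward from the peak — single-peaked.
Cluster 3: ranking walks positions 1-4-3-5-2; A is ranked above H even though H lies between A and the peak B on the axis — preferences dip and rise again. Not single-peaked.
Cluster 4 (peak H at position 2): ranking walks positions 2-3-4-1-5, expanding outward from the peak — single-peaked.
Cluster 5 (peak A at position 4): ranking walks positions 4-3-5-2-1, expanding outward from the peak — single-peaked.
Cluster 1 violates single-peakedness, so the profile is not single-peaked on this axis.

no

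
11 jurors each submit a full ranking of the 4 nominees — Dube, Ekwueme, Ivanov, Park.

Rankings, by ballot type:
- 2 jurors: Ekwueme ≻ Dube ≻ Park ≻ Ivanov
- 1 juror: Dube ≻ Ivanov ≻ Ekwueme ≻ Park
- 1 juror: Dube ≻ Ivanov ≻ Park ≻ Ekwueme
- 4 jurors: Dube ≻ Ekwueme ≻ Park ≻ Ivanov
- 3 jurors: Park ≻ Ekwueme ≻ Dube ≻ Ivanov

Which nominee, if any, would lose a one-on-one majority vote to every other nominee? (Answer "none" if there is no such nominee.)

Head-to-head results (11 jurors):
Dube vs Ekwueme: Dube, 6–5.
Dube–Ivanov: Dube 11–0.
Dube vs Park: Dube is ranked higher on 2+1+1+4 = 8 ballots, Park on 3. Dube wins 8–3.
Ekwueme vs Ivanov: Ekwueme, 9–2.
Ekwueme vs Park: Ekwueme wins 7–4.
Ivanov vs Park: 2 to 9, Park.
Only Ivanov has no wins; Ivanov is the Condorcet loser.

Ivanov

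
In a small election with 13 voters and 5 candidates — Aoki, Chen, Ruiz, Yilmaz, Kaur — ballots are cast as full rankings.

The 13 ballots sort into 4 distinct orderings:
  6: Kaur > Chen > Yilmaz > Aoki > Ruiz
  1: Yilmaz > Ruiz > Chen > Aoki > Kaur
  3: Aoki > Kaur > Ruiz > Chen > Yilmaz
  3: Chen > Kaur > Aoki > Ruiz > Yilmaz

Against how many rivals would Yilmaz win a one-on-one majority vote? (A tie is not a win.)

2

Yilmaz against each rival (13 voters):
Yilmaz–Aoki: Yilmaz 7–6.
Yilmaz vs Chen: Chen wins 12–1.
Yilmaz vs Ruiz: 7 to 6, Yilmaz.
Yilmaz vs Kaur: Kaur wins 12–1.
Yilmaz beats Aoki, Ruiz; loses to Chen, Kaur — 2 pairwise wins.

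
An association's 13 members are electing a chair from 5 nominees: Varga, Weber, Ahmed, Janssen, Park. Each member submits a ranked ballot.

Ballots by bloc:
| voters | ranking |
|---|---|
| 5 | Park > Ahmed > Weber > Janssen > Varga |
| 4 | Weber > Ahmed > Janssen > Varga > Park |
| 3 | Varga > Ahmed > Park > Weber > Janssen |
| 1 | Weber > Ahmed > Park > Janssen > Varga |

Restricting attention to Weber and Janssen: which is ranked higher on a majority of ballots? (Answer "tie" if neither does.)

Ballots ranking Weber above Janssen: 5 + 4 + 3 + 1 = 13.
Ballots ranking Janssen above Weber: 13 − 13 = 0.
Weber wins the head-to-head 13–0.

Weber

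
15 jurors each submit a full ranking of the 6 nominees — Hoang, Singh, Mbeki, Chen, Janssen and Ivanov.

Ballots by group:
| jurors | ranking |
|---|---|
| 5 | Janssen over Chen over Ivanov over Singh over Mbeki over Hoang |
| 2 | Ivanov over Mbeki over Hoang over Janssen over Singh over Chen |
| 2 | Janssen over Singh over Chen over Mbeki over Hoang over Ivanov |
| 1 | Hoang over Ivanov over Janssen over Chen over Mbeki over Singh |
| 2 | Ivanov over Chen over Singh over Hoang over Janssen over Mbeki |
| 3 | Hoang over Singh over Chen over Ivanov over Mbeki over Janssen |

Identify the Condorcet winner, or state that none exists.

Head-to-head results (15 jurors):
Hoang vs Singh: Singh wins 9–6.
Hoang–Mbeki: Mbeki 9–6.
Hoang vs Chen: Chen, 9–6.
Hoang vs Janssen: Hoang, 8–7.
Hoang vs Ivanov: Ivanov, 9–6.
Singh vs Mbeki: Singh, 12–3.
Singh vs Chen: Chen, 8–7.
Singh vs Janssen: Janssen, 10–5.
Singh vs Ivanov: Ivanov wins 10–5.
Mbeki–Chen: Chen 13–2.
Mbeki–Janssen: Janssen 10–5.
Mbeki–Ivanov: Ivanov 13–2.
Chen vs Janssen: Janssen wins 10–5.
Chen–Ivanov: Chen 10–5.
Janssen vs Ivanov: Ivanov wins 8–7.
Each nominee drops at least one matchup (Hoang loses to Singh; Singh loses to Chen; Mbeki loses to Singh; Chen loses to Janssen; Janssen loses to Hoang; Ivanov loses to Chen); the cycle Hoang → Janssen → Singh → Hoang rules out a Condorcet winner.

none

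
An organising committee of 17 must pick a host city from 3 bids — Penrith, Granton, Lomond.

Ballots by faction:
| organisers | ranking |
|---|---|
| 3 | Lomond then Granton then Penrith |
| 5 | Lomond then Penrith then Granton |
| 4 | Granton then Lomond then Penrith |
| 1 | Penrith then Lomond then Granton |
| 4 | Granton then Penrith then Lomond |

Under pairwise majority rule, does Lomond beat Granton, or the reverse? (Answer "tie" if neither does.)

Lomond

Ballots ranking Lomond above Granton: 3 + 5 + 1 = 9.
Ballots ranking Granton above Lomond: 17 − 9 = 8.
Lomond wins the head-to-head 9–8.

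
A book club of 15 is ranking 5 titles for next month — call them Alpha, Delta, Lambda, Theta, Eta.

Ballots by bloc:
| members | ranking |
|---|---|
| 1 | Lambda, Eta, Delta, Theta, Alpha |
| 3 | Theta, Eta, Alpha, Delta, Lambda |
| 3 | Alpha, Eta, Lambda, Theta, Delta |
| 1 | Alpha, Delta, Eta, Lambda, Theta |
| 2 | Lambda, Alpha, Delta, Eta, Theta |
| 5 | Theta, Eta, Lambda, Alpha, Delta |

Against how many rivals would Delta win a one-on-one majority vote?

Delta against each rival (15 members):
Delta vs Alpha: Alpha wins 14–1.
Delta vs Lambda: Delta is ranked higher on 3+1 = 4 ballots, Lambda on 11. Lambda wins 11–4.
Delta vs Theta: 4 to 11, Theta.
Delta vs Eta: 3 to 12, Eta.
Delta beats no one; loses to Alpha, Lambda, Theta, Eta — 0 pairwise wins.

0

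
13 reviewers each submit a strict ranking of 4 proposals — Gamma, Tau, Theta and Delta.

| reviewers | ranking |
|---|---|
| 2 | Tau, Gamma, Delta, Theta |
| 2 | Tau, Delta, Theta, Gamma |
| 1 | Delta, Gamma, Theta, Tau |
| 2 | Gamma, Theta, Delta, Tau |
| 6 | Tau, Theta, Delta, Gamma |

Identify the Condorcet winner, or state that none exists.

Pairwise majorities:
Gamma vs Tau: 3 to 10, Tau.
Gamma vs Theta: 2+1+2 = 5 for Gamma, 8 for Theta — Theta by 8–5.
Gamma vs Delta: 2+2 = 4 for Gamma, 9 for Delta — Delta by 9–4.
Tau vs Theta: 2+2+6 = 10 for Tau, 3 for Theta — Tau by 10–3.
Tau vs Delta: 10 to 3, Tau.
Theta vs Delta: 8 to 5, Theta.
Tau wins every pairwise contest, so Tau is the Condorcet winner.

Tau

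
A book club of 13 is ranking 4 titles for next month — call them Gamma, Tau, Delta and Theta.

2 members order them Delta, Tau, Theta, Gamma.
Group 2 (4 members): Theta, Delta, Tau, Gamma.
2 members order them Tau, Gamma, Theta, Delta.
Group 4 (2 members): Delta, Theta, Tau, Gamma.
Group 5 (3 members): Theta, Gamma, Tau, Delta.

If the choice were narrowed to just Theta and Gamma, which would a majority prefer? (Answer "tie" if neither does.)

Ballots ranking Theta above Gamma: 2 + 4 + 2 + 3 = 11.
Ballots ranking Gamma above Theta: 13 − 11 = 2.
Theta wins the head-to-head 11–2.

Theta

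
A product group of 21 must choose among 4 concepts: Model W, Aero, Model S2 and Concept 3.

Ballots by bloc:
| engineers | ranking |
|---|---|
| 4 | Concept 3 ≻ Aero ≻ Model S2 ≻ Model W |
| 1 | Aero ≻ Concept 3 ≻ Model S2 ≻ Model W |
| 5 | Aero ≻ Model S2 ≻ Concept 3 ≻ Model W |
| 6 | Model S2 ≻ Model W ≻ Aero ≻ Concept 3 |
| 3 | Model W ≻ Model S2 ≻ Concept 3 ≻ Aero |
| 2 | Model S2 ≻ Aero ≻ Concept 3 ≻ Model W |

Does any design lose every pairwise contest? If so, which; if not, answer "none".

Model W

Pairwise majorities:
Model W–Aero: Aero 12–9.
Model W vs Model S2: Model S2 wins 18–3.
Model W vs Concept 3: Concept 3 wins 12–9.
Aero vs Model S2: Model S2, 11–10.
Aero vs Concept 3: Aero wins 14–7.
Model S2–Concept 3: Model S2 16–5.
Only Model W has no wins; Model W is the Condorcet loser.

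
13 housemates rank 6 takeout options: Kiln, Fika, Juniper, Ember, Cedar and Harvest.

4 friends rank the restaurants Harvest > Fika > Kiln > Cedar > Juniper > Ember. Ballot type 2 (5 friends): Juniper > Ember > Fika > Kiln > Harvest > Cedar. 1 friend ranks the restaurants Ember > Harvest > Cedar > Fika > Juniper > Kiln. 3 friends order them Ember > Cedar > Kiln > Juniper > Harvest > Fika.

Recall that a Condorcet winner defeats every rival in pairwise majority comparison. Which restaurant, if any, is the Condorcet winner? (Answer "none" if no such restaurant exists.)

Head-to-head results (13 friends):
Kiln vs Fika: Fika, 10–3.
Kiln vs Juniper: Kiln wins 7–6.
Kiln–Ember: Ember 9–4.
Kiln vs Cedar: Kiln, 9–4.
Kiln vs Harvest: Kiln, 8–5.
Fika vs Juniper: Juniper, 8–5.
Fika vs Ember: Ember, 9–4.
Fika–Cedar: Fika 9–4.
Fika vs Harvest: Harvest, 8–5.
Juniper vs Ember: Juniper, 9–4.
Juniper vs Cedar: Cedar wins 8–5.
Juniper vs Harvest: Juniper wins 8–5.
Ember vs Cedar: Ember wins 9–4.
Ember–Harvest: Ember 9–4.
Cedar–Harvest: Harvest 10–3.
Every restaurant loses at least once (Kiln loses to Fika; Fika loses to Juniper; Juniper loses to Kiln; Ember loses to Juniper; Cedar loses to Kiln; Harvest loses to Kiln). The majority relation contains the cycle Kiln > Juniper > Fika > Kiln, so there is no Condorcet winner.

none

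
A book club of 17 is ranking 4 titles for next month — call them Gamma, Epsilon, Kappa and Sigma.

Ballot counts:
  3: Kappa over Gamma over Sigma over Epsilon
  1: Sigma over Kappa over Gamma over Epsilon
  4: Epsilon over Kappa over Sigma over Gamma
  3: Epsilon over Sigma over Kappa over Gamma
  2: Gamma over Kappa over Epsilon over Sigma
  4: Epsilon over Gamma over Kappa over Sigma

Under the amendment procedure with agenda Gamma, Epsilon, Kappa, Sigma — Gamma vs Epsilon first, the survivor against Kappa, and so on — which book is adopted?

Round 1: Gamma vs Epsilon — 6–11, Epsilon advances.
Round 2: Epsilon vs Kappa — 11–6, Epsilon advances.
Round 3: Epsilon vs Sigma — 13–4, Epsilon advances.
Epsilon survives the agenda.

Epsilon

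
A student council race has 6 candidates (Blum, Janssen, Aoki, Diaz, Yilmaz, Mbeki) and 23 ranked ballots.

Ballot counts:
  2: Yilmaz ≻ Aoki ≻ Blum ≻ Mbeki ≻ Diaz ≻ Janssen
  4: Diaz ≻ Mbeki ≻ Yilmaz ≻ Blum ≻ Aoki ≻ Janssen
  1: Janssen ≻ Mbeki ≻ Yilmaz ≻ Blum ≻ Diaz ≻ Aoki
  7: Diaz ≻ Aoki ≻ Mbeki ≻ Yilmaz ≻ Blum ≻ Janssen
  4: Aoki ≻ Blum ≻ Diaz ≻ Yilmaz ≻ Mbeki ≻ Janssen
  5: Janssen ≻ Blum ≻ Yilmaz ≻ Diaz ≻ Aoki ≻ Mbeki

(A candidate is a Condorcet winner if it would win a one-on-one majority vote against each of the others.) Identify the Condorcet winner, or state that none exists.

none

Pairwise majorities:
Blum vs Janssen: 17 to 6, Blum.
Blum vs Aoki: 4+1+5 = 10 for Blum, 13 for Aoki — Aoki by 13–10.
Blum vs Diaz: Blum is ranked higher on 2+1+4+5 = 12 ballots, Diaz on 11. Blum wins 12–11.
Blum vs Yilmaz: Blum preferred on 4+5 = 9 ballots; Yilmaz wins 14–9.
Blum vs Mbeki: Blum is ranked higher on 2+4+5 = 11 ballots, Mbeki on 12. Mbeki wins 12–11.
Janssen vs Aoki: Janssen preferred on 1+5 = 6 ballots; Aoki wins 17–6.
Janssen vs Diaz: Janssen preferred on 1+5 = 6 ballots; Diaz wins 17–6.
Janssen vs Yilmaz: Janssen is ranked higher on 1+5 = 6 ballots, Yilmaz on 17. Yilmaz wins 17–6.
Janssen vs Mbeki: Janssen is ranked higher on 1+5 = 6 ballots, Mbeki on 17. Mbeki wins 17–6.
Aoki vs Diaz: 2+4 = 6 for Aoki, 17 for Diaz — Diaz by 17–6.
Aoki vs Yilmaz: Aoki is ranked higher on 7+4 = 11 ballots, Yilmaz on 12. Yilmaz wins 12–11.
Aoki vs Mbeki: 18 to 5, Aoki.
Diaz vs Yilmaz: Diaz is ranked higher on 4+7+4 = 15 ballots, Yilmaz on 8. Diaz wins 15–8.
Diaz vs Mbeki: Diaz is ranked higher on 4+7+4+5 = 20 ballots, Mbeki on 3. Diaz wins 20–3.
Yilmaz vs Mbeki: 2+4+5 = 11 for Yilmaz, 12 for Mbeki — Mbeki by 12–11.
Each candidate drops at least one matchup (Blum loses to Aoki; Janssen loses to Blum; Aoki loses to Diaz; Diaz loses to Blum; Yilmaz loses to Diaz; Mbeki loses to Aoki); the cycle Blum beats Diaz beats Aoki beats Blum rules out a Condorcet winner.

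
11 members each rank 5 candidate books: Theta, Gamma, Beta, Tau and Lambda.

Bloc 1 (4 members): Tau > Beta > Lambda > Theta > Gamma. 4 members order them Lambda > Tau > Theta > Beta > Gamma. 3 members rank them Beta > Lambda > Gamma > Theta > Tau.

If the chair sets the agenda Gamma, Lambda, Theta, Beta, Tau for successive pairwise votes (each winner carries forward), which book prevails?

Round 1: Gamma vs Lambda — 0–11, Lambda advances.
Round 2: Lambda vs Theta — 11–0, Lambda advances.
Round 3: Lambda vs Beta — 4–7, Beta advances.
Round 4: Beta vs Tau — 3–8, Tau advances.
The agenda winner is Tau.

Tau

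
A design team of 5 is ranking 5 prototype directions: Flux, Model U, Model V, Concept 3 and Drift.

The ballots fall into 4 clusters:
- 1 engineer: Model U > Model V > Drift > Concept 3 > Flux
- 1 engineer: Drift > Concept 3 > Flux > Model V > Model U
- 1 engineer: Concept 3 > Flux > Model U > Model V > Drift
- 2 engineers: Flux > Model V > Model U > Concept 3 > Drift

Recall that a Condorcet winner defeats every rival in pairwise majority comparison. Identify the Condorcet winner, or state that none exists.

Check each pair by majority over 5 ballots:
Flux vs Model U: 4 to 1, Flux.
Flux vs Model V: Flux is ranked higher on 1+1+2 = 4 ballots, Model V on 1. Flux wins 4–1.
Flux vs Concept 3: 2 for Flux, 3 for Concept 3 — Concept 3 by 3–2.
Flux vs Drift: Flux preferred on 1+2 = 3 ballots; Flux wins 3–2.
Model U vs Model V: 1+1 = 2 for Model U, 3 for Model V — Model V by 3–2.
Model U vs Concept 3: Model U preferred on 1+2 = 3 ballots; Model U wins 3–2.
Model U vs Drift: Model U preferred on 1+1+2 = 4 ballots; Model U wins 4–1.
Model V vs Concept 3: 3 to 2, Model V.
Model V vs Drift: 1+1+2 = 4 for Model V, 1 for Drift — Model V by 4–1.
Concept 3 vs Drift: Concept 3 preferred on 1+2 = 3 ballots; Concept 3 wins 3–2.
No design is unbeaten: Flux loses to Concept 3; Model U loses to Flux; Model V loses to Flux; Concept 3 loses to Model U; Drift loses to Flux. In particular Flux → Model U → Concept 3 → Flux is a majority cycle — no Condorcet winner exists.

none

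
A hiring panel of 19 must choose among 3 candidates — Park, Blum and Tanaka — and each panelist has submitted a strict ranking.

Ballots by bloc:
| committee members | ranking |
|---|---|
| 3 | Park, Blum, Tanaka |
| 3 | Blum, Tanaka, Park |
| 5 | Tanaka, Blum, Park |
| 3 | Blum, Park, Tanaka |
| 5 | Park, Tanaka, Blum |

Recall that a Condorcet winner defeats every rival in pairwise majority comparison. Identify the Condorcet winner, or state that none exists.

Pairwise majorities:
Park vs Blum: 8 to 11, Blum.
Park vs Tanaka: Park is ranked higher on 3+3+5 = 11 ballots, Tanaka on 8. Park wins 11–8.
Blum vs Tanaka: Blum is ranked higher on 3+3+3 = 9 ballots, Tanaka on 10. Tanaka wins 10–9.
No candidate is unbeaten: Park loses to Blum; Blum loses to Tanaka; Tanaka loses to Park. In particular Park beats Tanaka beats Blum beats Park is a majority cycle — no Condorcet winner exists.

none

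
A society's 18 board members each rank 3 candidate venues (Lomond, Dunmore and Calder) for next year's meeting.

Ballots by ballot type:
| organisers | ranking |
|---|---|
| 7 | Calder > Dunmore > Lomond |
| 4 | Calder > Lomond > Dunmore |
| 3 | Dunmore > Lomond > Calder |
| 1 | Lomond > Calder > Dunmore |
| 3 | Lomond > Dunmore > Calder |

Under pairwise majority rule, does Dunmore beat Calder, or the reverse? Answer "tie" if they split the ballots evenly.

Ballots ranking Dunmore above Calder: 3 + 3 = 6.
Ballots ranking Calder above Dunmore: 18 − 6 = 12.
Calder wins the head-to-head 12–6.

Calder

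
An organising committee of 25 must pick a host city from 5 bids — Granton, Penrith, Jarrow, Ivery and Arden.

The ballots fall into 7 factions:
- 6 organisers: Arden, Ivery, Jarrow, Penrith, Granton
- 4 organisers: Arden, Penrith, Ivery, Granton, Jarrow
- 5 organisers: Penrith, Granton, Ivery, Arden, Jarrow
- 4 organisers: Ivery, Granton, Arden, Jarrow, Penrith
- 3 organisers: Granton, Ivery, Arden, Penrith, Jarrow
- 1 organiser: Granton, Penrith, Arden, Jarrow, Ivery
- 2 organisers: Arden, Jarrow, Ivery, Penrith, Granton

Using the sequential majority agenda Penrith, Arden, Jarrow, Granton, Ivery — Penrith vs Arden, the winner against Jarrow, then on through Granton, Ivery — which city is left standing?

Ivery

Round 1: Penrith vs Arden — 6–19, Arden advances.
Round 2: Arden vs Jarrow — 25–0, Arden advances.
Round 3: Arden vs Granton — 12–13, Granton advances.
Round 4: Granton vs Ivery — 9–16, Ivery advances.
The agenda winner is Ivery.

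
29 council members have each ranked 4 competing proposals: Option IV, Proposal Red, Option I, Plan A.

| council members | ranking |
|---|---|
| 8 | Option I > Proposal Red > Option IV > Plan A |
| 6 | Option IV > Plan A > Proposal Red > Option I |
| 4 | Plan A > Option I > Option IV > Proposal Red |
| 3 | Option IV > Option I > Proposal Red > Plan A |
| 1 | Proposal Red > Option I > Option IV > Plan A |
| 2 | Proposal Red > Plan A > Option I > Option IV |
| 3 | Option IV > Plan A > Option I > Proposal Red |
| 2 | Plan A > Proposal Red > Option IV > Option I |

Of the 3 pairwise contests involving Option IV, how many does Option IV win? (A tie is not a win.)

Option IV against each rival (29 council members):
Option IV vs Proposal Red: Option IV wins 16–13.
Option IV–Option I: Option I 15–14.
Option IV vs Plan A: Option IV wins 21–8.
Option IV beats Proposal Red, Plan A; loses to Option I — 2 pairwise wins.

2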